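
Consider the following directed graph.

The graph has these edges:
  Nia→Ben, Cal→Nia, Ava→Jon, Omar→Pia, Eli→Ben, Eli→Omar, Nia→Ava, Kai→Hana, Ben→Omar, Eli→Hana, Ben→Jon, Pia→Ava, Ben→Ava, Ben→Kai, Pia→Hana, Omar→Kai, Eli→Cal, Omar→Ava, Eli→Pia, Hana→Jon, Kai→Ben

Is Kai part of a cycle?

Yes

Kai is on a cycle iff Kai can reach itself via ≥1 edge.
Kai → Ben → Kai — yes.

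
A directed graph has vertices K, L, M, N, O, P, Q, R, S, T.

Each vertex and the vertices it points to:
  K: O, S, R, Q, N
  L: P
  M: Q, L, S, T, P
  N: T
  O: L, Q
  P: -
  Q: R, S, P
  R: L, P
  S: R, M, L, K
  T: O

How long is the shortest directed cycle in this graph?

2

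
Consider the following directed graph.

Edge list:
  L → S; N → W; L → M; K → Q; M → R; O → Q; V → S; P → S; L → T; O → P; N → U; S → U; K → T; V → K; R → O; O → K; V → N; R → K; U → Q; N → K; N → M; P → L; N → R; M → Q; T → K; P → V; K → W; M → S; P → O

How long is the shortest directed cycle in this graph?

2

For each vertex v, BFS finds the shortest path from v back to v.
The shortest such closed walk is P → O → P, length 2.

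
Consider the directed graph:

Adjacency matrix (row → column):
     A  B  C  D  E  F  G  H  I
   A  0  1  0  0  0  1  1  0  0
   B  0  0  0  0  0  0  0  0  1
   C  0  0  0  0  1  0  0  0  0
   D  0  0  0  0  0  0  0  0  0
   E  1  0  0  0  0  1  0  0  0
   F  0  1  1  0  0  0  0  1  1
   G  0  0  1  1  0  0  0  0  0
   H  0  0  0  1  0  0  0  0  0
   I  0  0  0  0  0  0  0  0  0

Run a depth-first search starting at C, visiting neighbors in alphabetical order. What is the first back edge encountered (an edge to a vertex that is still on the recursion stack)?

DFS from C (visiting neighbors in alphabetical order); mark gray on enter, black on exit:
C gray
  E gray
    A gray
      B gray
        I gray
        I black
      B black
      F gray
        F→B: B black — skip
        F→C: C is gray → back edge
First back edge: F → C.

F→C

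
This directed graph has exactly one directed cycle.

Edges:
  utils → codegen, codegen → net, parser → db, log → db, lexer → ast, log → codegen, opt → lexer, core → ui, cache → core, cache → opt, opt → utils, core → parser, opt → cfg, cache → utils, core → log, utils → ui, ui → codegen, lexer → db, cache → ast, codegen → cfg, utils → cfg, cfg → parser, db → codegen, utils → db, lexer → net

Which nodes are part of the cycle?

DFS with gray/black marking from parser:
parser gray
  db gray
    codegen gray
      net gray
      net black
      cfg gray
        cfg→parser: parser is gray → back edge
Back edge closes the cycle parser → db → codegen → cfg → parser; its vertices are {db, cfg, parser, codegen}.

db, cfg, parser, codegen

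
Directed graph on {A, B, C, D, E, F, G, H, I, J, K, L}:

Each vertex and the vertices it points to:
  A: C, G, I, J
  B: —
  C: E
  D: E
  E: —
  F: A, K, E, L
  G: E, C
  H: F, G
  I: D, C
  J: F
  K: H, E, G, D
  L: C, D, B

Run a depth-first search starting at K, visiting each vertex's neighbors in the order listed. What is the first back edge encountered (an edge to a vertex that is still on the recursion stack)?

DFS from K (visiting each vertex's neighbors in the order listed); mark gray on enter, black on exit:
K gray
  H gray
    F gray
      A gray
        C gray
          E gray
          E black
        C black
        G gray
          G→E: E black — skip
          G→C: C black — skip
        G black
        I gray
          D gray
            D→E: E black — skip
          D black
          I→C: C black — skip
        I black
        J gray
          J→F: F is gray → back edge
First back edge: J → F.

J→F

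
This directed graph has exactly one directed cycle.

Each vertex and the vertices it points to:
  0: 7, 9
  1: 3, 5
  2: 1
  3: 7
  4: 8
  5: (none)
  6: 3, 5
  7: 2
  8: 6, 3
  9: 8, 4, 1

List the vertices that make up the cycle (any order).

1, 2, 3, 7

DFS with gray/black marking from 7:
7 gray
  2 gray
    1 gray
      3 gray
        3→7: 7 is gray → back edge
Back edge closes the cycle 7 → 2 → 1 → 3 → 7; its vertices are {1, 2, 3, 7}.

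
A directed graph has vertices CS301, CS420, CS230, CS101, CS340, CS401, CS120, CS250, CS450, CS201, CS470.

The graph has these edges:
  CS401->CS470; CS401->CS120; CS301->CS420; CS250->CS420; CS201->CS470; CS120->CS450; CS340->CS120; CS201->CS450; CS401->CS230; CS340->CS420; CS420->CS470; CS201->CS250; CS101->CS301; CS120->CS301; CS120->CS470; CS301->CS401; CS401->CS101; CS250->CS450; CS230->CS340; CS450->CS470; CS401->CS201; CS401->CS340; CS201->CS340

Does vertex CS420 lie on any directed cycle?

No

CS420 lies on a cycle iff there is a path from CS420 back to itself.
Exploring from CS420, it never reaches itself; equivalently, its strongly connected component is a singleton.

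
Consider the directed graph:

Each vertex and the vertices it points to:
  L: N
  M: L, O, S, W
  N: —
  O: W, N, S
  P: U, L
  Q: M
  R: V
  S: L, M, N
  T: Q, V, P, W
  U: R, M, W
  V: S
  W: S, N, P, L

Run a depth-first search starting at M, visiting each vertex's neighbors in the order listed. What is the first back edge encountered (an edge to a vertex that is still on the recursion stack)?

S→M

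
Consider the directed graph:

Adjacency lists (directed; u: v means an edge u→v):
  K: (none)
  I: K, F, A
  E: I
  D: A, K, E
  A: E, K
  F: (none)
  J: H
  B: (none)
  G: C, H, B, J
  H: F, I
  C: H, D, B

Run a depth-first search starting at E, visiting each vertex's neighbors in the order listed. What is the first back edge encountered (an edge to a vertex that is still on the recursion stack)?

DFS from E (visiting each vertex's neighbors in the order listed); mark gray on enter, black on exit:
E gray
  I gray
    K gray
    K black
    F gray
    F black
    A gray
      A→E: E is gray → back edge
First back edge: A → E.

A->E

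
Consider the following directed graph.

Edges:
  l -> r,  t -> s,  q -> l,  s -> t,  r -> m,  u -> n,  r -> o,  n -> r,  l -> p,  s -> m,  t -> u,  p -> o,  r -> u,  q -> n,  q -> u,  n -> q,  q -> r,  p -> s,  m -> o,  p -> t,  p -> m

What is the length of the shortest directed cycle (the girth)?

2

For each vertex v, BFS finds the shortest path from v back to v.
The shortest such closed walk is q → n → q, length 2.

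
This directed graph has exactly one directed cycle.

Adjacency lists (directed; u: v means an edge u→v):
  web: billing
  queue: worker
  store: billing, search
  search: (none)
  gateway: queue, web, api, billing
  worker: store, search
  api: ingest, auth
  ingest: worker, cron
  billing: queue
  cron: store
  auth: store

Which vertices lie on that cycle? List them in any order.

queue, store, worker, billing

DFS with gray/black marking from queue:
queue gray
  worker gray
    store gray
      billing gray
        billing→queue: queue is gray → back edge
Back edge closes the cycle queue → worker → store → billing → queue; its vertices are {queue, store, worker, billing}.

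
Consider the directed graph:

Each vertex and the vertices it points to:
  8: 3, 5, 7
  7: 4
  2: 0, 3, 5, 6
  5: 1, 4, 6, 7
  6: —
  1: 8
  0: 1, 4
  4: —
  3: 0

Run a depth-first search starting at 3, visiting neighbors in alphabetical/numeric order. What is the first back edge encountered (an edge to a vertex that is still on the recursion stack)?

8→3

DFS from 3 (visiting neighbors in alphabetical/numeric order); mark gray on enter, black on exit:
3 gray
  0 gray
    1 gray
      8 gray
        8→3: 3 is gray → back edge
First back edge: 8 → 3.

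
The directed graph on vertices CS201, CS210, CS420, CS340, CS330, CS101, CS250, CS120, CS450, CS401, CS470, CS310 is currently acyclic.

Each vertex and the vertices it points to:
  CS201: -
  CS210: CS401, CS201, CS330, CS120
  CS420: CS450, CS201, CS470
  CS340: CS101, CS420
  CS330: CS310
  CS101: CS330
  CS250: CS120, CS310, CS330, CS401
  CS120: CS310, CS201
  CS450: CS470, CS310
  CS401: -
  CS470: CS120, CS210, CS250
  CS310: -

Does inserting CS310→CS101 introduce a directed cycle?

Adding CS310→CS101 creates a cycle iff CS101 can already reach CS310.
Path from CS101: CS101 → CS330 → CS310.
So CS101 → … → CS310 → CS101 is a cycle.

Yes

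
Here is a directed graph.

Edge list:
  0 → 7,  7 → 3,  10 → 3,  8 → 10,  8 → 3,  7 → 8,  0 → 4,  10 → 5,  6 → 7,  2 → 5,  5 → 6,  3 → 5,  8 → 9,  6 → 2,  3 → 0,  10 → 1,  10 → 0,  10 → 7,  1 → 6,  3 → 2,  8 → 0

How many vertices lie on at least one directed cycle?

9

A vertex is on a directed cycle iff it belongs to a strongly connected component of size ≥ 2 (or has a self-loop).
The vertices on cycles are {0, 1, 2, 3, 5, 6, 7, 8, 10} — 9 in total.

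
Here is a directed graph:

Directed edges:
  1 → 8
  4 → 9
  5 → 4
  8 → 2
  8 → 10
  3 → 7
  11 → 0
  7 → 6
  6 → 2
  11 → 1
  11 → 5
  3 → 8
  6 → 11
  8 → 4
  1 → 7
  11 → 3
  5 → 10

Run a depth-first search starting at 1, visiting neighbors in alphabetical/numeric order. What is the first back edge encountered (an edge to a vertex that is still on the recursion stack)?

11->1

DFS from 1 (visiting neighbors in alphabetical/numeric order); mark gray on enter, black on exit:
1 gray
  7 gray
    6 gray
      2 gray
      2 black
      11 gray
        0 gray
        0 black
        11→1: 1 is gray → back edge
First back edge: 11 → 1.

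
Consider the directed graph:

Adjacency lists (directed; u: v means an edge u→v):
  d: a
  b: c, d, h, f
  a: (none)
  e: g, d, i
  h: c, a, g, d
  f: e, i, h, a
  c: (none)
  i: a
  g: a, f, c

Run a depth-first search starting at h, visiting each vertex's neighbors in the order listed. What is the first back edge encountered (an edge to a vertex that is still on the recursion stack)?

DFS from h (visiting each vertex's neighbors in the order listed); mark gray on enter, black on exit:
h gray
  c gray
  c black
  a gray
  a black
  g gray
    g→a: a black — skip
    f gray
      e gray
        e→g: g is gray → back edge
First back edge: e → g.

e->g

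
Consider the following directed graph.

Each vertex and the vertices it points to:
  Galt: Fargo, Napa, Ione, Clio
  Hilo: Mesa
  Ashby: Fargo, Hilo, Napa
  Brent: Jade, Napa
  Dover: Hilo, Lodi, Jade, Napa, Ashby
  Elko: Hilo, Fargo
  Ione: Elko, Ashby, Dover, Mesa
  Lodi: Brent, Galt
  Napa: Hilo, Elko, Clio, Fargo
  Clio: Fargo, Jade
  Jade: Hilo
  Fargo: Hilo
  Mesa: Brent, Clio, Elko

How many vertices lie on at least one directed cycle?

12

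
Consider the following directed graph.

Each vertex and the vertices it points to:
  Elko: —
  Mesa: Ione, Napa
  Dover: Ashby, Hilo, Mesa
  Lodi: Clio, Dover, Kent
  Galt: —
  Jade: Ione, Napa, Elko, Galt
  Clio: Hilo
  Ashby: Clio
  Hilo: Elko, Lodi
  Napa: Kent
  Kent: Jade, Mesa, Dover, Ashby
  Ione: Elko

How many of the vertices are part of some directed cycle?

9

A vertex is on a directed cycle iff it belongs to a strongly connected component of size ≥ 2 (or has a self-loop).
The vertices on cycles are {Clio, Hilo, Jade, Kent, Lodi, Mesa, Napa, Ashby, Dover} — 9 in total.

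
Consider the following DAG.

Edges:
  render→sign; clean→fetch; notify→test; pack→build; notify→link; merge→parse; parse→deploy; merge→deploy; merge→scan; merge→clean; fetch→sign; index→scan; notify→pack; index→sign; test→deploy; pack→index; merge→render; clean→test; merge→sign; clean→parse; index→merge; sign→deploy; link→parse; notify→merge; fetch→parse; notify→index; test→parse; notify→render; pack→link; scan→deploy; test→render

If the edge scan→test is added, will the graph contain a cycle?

Adding scan→test creates a cycle iff test can already reach scan.
Explore from test: no path reaches scan. The graph stays acyclic.

No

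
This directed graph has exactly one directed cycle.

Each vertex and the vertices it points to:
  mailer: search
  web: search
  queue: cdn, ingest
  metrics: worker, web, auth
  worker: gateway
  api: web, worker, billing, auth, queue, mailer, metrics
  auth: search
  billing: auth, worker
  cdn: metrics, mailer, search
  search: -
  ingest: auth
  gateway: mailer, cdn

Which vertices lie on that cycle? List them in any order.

cdn, worker, gateway, metrics

DFS with gray/black marking from metrics:
metrics gray
  worker gray
    gateway gray
      mailer gray
        search gray
        search black
      mailer black
      cdn gray
        cdn→metrics: metrics is gray → back edge
Back edge closes the cycle metrics → worker → gateway → cdn → metrics; its vertices are {cdn, worker, gateway, metrics}.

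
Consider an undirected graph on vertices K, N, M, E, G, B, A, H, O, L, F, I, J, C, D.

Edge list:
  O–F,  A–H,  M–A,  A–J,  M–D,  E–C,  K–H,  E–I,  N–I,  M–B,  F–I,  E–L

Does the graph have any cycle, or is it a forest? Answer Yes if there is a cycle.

No

DFS, tracking each vertex's parent; an edge to a visited non-parent vertex closes a cycle.
Start from A:
visit A (parent –)
  visit M (parent A)
    M–A: parent, skip
    visit D (parent M)
      D–M: parent, skip
    visit B (parent M)
      B–M: parent, skip
  visit J (parent A)
    J–A: parent, skip
  visit H (parent A)
    H–A: parent, skip
    visit K (parent H)
      K–H: parent, skip
visit N (parent –)
  visit I (parent N)
    I–N: parent, skip
    visit F (parent I)
      F–I: parent, skip
      visit O (parent F)
        O–F: parent, skip
    visit E (parent I)
      E–I: parent, skip
      visit L (parent E)
        L–E: parent, skip
      visit C (parent E)
        C–E: parent, skip
visit G (parent –)
No non-parent visited neighbor found — the graph is a forest.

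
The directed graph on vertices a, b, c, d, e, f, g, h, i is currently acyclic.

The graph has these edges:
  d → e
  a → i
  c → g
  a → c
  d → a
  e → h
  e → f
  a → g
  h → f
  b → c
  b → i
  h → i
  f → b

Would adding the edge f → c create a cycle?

No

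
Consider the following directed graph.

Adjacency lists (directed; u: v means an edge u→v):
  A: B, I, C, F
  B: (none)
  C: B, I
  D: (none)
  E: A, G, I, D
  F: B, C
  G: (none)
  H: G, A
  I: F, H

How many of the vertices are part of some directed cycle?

A vertex is on a directed cycle iff it belongs to a strongly connected component of size ≥ 2 (or has a self-loop).
The vertices on cycles are {A, C, F, H, I} — 5 in total.

5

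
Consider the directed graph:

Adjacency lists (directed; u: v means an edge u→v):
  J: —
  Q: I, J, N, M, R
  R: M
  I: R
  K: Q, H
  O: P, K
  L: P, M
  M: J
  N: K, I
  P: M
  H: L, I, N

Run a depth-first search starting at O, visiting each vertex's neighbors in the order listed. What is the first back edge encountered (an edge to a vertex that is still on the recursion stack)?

N→K

DFS from O (visiting each vertex's neighbors in the order listed); mark gray on enter, black on exit:
O gray
  P gray
    M gray
      J gray
      J black
    M black
  P black
  K gray
    Q gray
      I gray
        R gray
          R→M: M black — skip
        R black
      I black
      Q→J: J black — skip
      N gray
        N→K: K is gray → back edge
First back edge: N → K.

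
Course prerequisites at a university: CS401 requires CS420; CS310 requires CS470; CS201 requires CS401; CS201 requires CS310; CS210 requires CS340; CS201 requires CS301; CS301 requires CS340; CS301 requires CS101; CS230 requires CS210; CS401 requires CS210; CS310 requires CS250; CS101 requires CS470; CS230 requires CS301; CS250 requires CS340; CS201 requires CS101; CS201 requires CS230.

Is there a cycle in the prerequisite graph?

DFS with white/gray/black marking, starting from CS301:
CS301 gray
  CS101 gray
    CS470 gray
    CS470 black
  CS101 black
  CS340 gray
  CS340 black
CS301 black
CS210 gray
  CS210→CS340: CS340 black — skip
CS210 black
CS401 gray
  CS401→CS210: CS210 black — skip
  CS420 gray
  CS420 black
CS401 black
CS250 gray
  CS250→CS340: CS340 black — skip
CS250 black
CS230 gray
  CS230→CS301: CS301 black — skip
  CS230→CS210: CS210 black — skip
CS230 black
CS310 gray
  CS310→CS470: CS470 black — skip
  CS310→CS250: CS250 black — skip
CS310 black
CS201 gray
  CS201→CS101: CS101 black — skip
  CS201→CS310: CS310 black — skip
  CS201→CS301: CS301 black — skip
  CS201→CS401: CS401 black — skip
  CS201→CS230: CS230 black — skip
CS201 black
Every edge goes to a white or black vertex — no back edge, so the graph is acyclic.

No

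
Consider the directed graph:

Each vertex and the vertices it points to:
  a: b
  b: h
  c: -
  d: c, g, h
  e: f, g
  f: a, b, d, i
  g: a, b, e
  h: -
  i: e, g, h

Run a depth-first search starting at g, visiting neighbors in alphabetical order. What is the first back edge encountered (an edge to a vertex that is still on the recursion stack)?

d→g

DFS from g (visiting neighbors in alphabetical order); mark gray on enter, black on exit:
g gray
  a gray
    b gray
      h gray
      h black
    b black
  a black
  g→b: b black — skip
  e gray
    f gray
      f→a: a black — skip
      f→b: b black — skip
      d gray
        c gray
        c black
        d→g: g is gray → back edge
First back edge: d → g.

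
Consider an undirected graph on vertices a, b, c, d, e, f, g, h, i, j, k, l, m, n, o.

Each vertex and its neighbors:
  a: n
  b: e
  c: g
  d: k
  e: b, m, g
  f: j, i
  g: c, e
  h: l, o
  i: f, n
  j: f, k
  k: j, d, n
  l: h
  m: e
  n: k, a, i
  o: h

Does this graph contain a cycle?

Yes

DFS, tracking each vertex's parent; an edge to a visited non-parent vertex closes a cycle.
Start from a:
visit a (parent –)
  visit n (parent a)
    visit k (parent n)
      visit j (parent k)
        visit f (parent j)
          f–j: parent, skip
          visit i (parent f)
            i–f: parent, skip
            i–n: n visited and ≠ parent → cycle
Cycle: n – k – j – f – i – n.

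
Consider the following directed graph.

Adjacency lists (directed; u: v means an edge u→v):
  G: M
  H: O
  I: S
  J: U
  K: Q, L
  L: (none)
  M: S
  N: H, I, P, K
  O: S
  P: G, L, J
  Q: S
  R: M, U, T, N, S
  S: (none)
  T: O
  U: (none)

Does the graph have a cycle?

No

DFS with white/gray/black marking, starting from J:
J gray
  U gray
  U black
J black
G gray
  M gray
    S gray
    S black
  M black
G black
H gray
  O gray
    O→S: S black — skip
  O black
H black
I gray
  I→S: S black — skip
I black
K gray
  Q gray
    Q→S: S black — skip
  Q black
  L gray
  L black
K black
N gray
  N→H: H black — skip
  N→I: I black — skip
  P gray
    P→G: G black — skip
    P→L: L black — skip
    P→J: J black — skip
  P black
  N→K: K black — skip
N black
R gray
  R→M: M black — skip
  R→U: U black — skip
  T gray
    T→O: O black — skip
  T black
  R→N: N black — skip
  R→S: S black — skip
R black
Every edge goes to a white or black vertex — no back edge, so the graph is acyclic.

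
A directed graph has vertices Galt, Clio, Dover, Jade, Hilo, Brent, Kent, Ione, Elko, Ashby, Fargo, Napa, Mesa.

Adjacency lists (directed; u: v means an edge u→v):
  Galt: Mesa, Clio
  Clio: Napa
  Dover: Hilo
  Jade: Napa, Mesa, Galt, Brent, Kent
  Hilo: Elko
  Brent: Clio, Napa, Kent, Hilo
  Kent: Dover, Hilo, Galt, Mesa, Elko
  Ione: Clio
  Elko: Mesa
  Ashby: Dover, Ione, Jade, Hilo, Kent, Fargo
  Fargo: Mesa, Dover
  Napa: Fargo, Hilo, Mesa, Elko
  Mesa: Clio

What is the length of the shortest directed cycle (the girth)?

For each vertex v, BFS finds the shortest path from v back to v.
The shortest such closed walk is Napa → Mesa → Clio → Napa, length 3.

3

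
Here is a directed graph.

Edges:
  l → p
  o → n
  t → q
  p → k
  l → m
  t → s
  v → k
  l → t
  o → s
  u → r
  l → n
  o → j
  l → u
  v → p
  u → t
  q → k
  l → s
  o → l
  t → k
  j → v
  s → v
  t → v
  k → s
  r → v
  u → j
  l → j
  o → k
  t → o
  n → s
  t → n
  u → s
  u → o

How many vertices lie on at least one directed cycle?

A vertex is on a directed cycle iff it belongs to a strongly connected component of size ≥ 2 (or has a self-loop).
The vertices on cycles are {k, l, o, p, s, t, u, v} — 8 in total.

8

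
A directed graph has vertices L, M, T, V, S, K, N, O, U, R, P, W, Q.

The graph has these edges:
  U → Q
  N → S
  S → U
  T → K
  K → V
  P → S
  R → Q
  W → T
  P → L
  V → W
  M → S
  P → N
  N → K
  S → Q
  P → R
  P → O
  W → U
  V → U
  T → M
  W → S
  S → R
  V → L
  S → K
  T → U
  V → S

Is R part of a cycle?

R lies on a cycle iff there is a path from R back to itself.
Exploring from R, it never reaches itself; equivalently, its strongly connected component is a singleton.

No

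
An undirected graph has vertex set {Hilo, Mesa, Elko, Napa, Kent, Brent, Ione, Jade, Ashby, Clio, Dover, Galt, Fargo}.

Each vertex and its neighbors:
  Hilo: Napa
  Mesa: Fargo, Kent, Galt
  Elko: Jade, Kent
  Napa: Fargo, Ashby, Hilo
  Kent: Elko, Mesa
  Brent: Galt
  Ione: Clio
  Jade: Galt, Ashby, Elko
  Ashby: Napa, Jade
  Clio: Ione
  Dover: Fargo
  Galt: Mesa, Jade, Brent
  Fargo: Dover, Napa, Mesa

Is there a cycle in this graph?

Yes

DFS, tracking each vertex's parent; an edge to a visited non-parent vertex closes a cycle.
Start from Elko:
visit Elko (parent –)
  visit Jade (parent Elko)
    visit Galt (parent Jade)
      visit Mesa (parent Galt)
        visit Fargo (parent Mesa)
          visit Dover (parent Fargo)
            Dover–Fargo: parent, skip
          visit Napa (parent Fargo)
            Napa–Fargo: parent, skip
            visit Ashby (parent Napa)
              Ashby–Napa: parent, skip
              Ashby–Jade: Jade visited and ≠ parent → cycle
Cycle: Jade – Galt – Mesa – Fargo – Napa – Ashby – Jade.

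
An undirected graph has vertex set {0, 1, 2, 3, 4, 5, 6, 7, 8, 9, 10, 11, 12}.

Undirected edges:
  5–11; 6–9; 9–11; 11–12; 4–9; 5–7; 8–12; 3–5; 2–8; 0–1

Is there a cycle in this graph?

No

DFS, tracking each vertex's parent; an edge to a visited non-parent vertex closes a cycle.
Start from 12:
visit 12 (parent –)
  visit 11 (parent 12)
    visit 5 (parent 11)
      visit 7 (parent 5)
        7–5: parent, skip
      5–11: parent, skip
      visit 3 (parent 5)
        3–5: parent, skip
    11–12: parent, skip
    visit 9 (parent 11)
      visit 6 (parent 9)
        6–9: parent, skip
      9–11: parent, skip
      visit 4 (parent 9)
        4–9: parent, skip
  visit 8 (parent 12)
    8–12: parent, skip
    visit 2 (parent 8)
      2–8: parent, skip
visit 0 (parent –)
  visit 1 (parent 0)
    1–0: parent, skip
visit 10 (parent –)
No non-parent visited neighbor found — the graph is a forest.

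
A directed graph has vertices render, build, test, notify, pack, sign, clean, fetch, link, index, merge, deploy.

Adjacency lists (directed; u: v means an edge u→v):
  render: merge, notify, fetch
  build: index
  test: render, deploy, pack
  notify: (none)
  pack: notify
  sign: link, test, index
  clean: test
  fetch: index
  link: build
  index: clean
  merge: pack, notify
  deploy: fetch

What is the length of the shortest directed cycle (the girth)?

For each vertex v, BFS finds the shortest path from v back to v.
The shortest such closed walk is test → deploy → fetch → index → clean → test, length 5.

5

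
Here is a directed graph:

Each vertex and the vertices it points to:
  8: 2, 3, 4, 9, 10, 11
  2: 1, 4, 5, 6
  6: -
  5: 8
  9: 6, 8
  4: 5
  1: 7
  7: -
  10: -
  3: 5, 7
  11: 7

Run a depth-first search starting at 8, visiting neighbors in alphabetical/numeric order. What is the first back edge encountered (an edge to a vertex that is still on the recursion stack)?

DFS from 8 (visiting neighbors in alphabetical/numeric order); mark gray on enter, black on exit:
8 gray
  2 gray
    1 gray
      7 gray
      7 black
    1 black
    4 gray
      5 gray
        5→8: 8 is gray → back edge
First back edge: 5 → 8.

5→8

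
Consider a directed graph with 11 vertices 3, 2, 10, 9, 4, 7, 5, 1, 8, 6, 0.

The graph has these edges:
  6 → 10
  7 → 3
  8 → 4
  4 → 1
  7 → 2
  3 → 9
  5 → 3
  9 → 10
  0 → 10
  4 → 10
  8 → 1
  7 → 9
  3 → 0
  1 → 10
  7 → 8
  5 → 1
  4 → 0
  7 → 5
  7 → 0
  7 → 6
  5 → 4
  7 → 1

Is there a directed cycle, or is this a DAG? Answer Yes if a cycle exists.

DFS with white/gray/black marking, starting from 10:
10 gray
10 black
3 gray
  9 gray
    9→10: 10 black — skip
  9 black
  0 gray
    0→10: 10 black — skip
  0 black
3 black
2 gray
2 black
4 gray
  4→10: 10 black — skip
  4→0: 0 black — skip
  1 gray
    1→10: 10 black — skip
  1 black
4 black
7 gray
  6 gray
    6→10: 10 black — skip
  6 black
  7→9: 9 black — skip
  7→0: 0 black — skip
  7→1: 1 black — skip
  5 gray
    5→4: 4 black — skip
    5→3: 3 black — skip
    5→1: 1 black — skip
  5 black
  7→3: 3 black — skip
  8 gray
    8→4: 4 black — skip
    8→1: 1 black — skip
  8 black
  7→2: 2 black — skip
7 black
Every edge goes to a white or black vertex — no back edge, so the graph is acyclic.

No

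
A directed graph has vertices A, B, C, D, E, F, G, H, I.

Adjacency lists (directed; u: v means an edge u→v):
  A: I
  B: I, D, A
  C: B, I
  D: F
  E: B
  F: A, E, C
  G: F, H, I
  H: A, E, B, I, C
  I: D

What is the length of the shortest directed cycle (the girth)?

For each vertex v, BFS finds the shortest path from v back to v.
The shortest such closed walk is F → C → I → D → F, length 4.

4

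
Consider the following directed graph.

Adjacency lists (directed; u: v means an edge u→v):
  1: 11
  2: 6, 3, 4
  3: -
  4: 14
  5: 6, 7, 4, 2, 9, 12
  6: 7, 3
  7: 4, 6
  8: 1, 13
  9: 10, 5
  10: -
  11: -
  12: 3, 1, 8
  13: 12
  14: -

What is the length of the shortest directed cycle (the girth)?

2

For each vertex v, BFS finds the shortest path from v back to v.
The shortest such closed walk is 5 → 9 → 5, length 2.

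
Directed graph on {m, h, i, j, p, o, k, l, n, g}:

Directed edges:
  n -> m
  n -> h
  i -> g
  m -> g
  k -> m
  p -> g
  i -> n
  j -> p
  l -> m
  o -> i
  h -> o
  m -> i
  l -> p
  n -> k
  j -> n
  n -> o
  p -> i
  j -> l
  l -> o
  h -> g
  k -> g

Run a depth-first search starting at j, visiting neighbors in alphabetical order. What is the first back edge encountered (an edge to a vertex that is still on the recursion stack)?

DFS from j (visiting neighbors in alphabetical order); mark gray on enter, black on exit:
j gray
  l gray
    m gray
      g gray
      g black
      i gray
        i→g: g black — skip
        n gray
          h gray
            h→g: g black — skip
            o gray
              o→i: i is gray → back edge
First back edge: o → i.

o→i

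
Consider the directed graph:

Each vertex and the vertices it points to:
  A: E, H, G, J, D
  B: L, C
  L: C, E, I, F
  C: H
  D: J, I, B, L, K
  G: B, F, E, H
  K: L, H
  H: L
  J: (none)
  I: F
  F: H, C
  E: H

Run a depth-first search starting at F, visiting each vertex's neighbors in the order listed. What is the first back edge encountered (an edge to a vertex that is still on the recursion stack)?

C→H

DFS from F (visiting each vertex's neighbors in the order listed); mark gray on enter, black on exit:
F gray
  H gray
    L gray
      C gray
        C→H: H is gray → back edge
First back edge: C → H.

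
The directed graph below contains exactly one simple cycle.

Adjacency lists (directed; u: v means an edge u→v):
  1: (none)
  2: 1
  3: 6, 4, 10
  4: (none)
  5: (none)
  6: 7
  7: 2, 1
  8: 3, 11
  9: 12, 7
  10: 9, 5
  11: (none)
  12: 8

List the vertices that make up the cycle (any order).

DFS with gray/black marking from 9:
9 gray
  12 gray
    8 gray
      3 gray
        6 gray
          7 gray
            2 gray
              1 gray
              1 black
            2 black
            7→1: 1 black — skip
          7 black
        6 black
        4 gray
        4 black
        10 gray
          10→9: 9 is gray → back edge
Back edge closes the cycle 9 → 12 → 8 → 3 → 10 → 9; its vertices are {3, 8, 9, 10, 12}.

3, 8, 9, 10, 12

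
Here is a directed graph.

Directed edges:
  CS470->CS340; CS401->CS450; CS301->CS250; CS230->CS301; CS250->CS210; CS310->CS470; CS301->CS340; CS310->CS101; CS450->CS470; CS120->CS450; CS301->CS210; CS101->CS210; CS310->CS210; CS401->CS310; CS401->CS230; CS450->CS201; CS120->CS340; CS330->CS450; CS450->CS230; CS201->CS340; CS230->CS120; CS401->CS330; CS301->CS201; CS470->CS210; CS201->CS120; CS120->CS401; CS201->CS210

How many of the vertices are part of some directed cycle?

7

A vertex is on a directed cycle iff it belongs to a strongly connected component of size ≥ 2 (or has a self-loop).
The vertices on cycles are {CS120, CS201, CS230, CS301, CS330, CS401, CS450} — 7 in total.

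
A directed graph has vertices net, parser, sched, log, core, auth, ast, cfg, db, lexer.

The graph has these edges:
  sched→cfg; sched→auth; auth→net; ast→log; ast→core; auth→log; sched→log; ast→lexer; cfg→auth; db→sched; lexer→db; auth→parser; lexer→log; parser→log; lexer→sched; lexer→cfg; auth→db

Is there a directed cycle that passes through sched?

Yes

sched is on a cycle iff sched can reach itself via ≥1 edge.
sched → auth → db → sched — yes.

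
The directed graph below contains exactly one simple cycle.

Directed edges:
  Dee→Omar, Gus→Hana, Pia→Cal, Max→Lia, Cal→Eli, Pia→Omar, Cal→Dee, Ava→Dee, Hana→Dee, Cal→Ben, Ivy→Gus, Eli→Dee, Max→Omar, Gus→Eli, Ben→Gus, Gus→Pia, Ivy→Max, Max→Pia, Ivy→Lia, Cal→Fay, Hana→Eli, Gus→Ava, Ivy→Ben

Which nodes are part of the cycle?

Ben, Cal, Gus, Pia

DFS with gray/black marking from Ben:
Ben gray
  Gus gray
    Pia gray
      Cal gray
        Eli gray
          Dee gray
            Omar gray
            Omar black
          Dee black
        Eli black
        Cal→Ben: Ben is gray → back edge
Back edge closes the cycle Ben → Gus → Pia → Cal → Ben; its vertices are {Ben, Cal, Gus, Pia}.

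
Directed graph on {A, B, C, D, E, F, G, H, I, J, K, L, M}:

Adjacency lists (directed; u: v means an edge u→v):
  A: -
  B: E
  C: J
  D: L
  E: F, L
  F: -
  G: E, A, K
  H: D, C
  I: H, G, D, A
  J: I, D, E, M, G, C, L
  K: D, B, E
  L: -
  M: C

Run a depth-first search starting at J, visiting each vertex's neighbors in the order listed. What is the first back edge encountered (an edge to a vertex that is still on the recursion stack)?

DFS from J (visiting each vertex's neighbors in the order listed); mark gray on enter, black on exit:
J gray
  I gray
    H gray
      D gray
        L gray
        L black
      D black
      C gray
        C→J: J is gray → back edge
First back edge: C → J.

C->J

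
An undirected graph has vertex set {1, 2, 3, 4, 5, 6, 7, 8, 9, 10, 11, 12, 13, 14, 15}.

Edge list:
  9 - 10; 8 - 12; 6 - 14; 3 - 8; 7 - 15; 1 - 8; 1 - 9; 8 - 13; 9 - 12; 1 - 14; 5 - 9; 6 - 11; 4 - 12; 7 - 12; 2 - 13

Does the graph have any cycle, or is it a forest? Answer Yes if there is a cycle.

Yes

DFS, tracking each vertex's parent; an edge to a visited non-parent vertex closes a cycle.
Start from 2:
visit 2 (parent –)
  visit 13 (parent 2)
    13–2: parent, skip
    visit 8 (parent 13)
      8–13: parent, skip
      visit 1 (parent 8)
        1–8: parent, skip
        visit 9 (parent 1)
          visit 12 (parent 9)
            12–9: parent, skip
            visit 4 (parent 12)
              4–12: parent, skip
            visit 7 (parent 12)
              7–12: parent, skip
              visit 15 (parent 7)
                15–7: parent, skip
            12–8: 8 visited and ≠ parent → cycle
Cycle: 8 – 1 – 9 – 12 – 8.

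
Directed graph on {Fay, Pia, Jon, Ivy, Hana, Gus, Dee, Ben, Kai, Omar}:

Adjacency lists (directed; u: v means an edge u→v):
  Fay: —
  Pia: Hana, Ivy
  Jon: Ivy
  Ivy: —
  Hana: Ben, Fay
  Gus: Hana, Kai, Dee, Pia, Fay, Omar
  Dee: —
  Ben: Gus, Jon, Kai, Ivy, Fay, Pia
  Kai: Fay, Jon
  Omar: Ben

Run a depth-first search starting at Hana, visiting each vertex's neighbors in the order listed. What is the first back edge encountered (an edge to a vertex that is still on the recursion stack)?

Gus→Hana

DFS from Hana (visiting each vertex's neighbors in the order listed); mark gray on enter, black on exit:
Hana gray
  Ben gray
    Gus gray
      Gus→Hana: Hana is gray → back edge
First back edge: Gus → Hana.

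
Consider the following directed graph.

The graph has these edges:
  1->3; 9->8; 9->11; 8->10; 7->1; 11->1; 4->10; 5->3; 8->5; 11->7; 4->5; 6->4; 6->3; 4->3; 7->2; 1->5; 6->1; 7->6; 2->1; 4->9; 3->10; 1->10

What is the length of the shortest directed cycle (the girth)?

5

For each vertex v, BFS finds the shortest path from v back to v.
The shortest such closed walk is 9 → 11 → 7 → 6 → 4 → 9, length 5.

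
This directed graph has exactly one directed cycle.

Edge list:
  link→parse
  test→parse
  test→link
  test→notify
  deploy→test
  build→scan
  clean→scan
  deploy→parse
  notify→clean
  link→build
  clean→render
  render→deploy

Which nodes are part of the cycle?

DFS with gray/black marking from deploy:
deploy gray
  parse gray
  parse black
  test gray
    test→parse: parse black — skip
    notify gray
      clean gray
        render gray
          render→deploy: deploy is gray → back edge
Back edge closes the cycle deploy → test → notify → clean → render → deploy; its vertices are {test, clean, deploy, notify, render}.

test, clean, deploy, notify, render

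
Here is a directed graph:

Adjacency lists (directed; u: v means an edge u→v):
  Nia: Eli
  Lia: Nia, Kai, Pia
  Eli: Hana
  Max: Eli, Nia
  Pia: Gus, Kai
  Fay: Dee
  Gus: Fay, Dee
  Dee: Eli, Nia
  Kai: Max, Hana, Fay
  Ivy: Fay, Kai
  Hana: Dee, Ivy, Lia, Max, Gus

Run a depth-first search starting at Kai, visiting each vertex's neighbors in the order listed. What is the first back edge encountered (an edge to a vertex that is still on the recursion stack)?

Dee->Eli

DFS from Kai (visiting each vertex's neighbors in the order listed); mark gray on enter, black on exit:
Kai gray
  Max gray
    Eli gray
      Hana gray
        Dee gray
          Dee→Eli: Eli is gray → back edge
First back edge: Dee → Eli.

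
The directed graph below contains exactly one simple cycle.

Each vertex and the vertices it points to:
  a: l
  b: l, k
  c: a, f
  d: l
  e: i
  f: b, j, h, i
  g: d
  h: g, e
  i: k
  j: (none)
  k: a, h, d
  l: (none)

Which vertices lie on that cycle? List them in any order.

e, h, i, k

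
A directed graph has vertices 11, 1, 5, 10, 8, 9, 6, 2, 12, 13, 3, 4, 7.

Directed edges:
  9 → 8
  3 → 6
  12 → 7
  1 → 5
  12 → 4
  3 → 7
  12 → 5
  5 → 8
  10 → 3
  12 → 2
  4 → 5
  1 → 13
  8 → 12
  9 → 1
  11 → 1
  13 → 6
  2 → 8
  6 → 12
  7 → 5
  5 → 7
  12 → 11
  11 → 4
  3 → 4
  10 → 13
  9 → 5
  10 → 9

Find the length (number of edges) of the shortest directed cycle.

2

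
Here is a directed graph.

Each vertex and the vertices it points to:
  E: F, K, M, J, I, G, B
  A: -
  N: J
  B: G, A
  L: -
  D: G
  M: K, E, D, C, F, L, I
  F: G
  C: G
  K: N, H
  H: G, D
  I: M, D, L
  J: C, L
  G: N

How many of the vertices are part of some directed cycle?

A vertex is on a directed cycle iff it belongs to a strongly connected component of size ≥ 2 (or has a self-loop).
The vertices on cycles are {C, E, G, I, J, M, N} — 7 in total.

7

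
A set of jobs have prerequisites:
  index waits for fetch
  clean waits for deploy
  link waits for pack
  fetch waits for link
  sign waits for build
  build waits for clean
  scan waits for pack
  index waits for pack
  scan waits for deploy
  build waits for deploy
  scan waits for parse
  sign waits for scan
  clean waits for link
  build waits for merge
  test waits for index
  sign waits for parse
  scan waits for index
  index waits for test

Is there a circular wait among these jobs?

DFS with white/gray/black marking, starting from sign:
sign gray
  build gray
    merge gray
    merge black
    clean gray
      link gray
        pack gray
        pack black
      link black
      deploy gray
      deploy black
    clean black
    build→deploy: deploy black — skip
  build black
  parse gray
  parse black
  scan gray
    scan→parse: parse black — skip
    scan→pack: pack black — skip
    index gray
      fetch gray
        fetch→link: link black — skip
      fetch black
      test gray
        test→index: index is gray → back edge
Back edge found, so a cycle exists: index → test → index.

Yes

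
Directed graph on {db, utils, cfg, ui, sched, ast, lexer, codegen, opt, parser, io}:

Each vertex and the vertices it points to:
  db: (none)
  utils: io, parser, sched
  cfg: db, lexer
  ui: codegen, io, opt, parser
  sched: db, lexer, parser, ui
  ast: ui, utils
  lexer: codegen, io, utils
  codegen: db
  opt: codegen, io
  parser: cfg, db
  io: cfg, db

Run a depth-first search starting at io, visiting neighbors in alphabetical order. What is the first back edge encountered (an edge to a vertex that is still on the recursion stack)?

lexer->io

DFS from io (visiting neighbors in alphabetical order); mark gray on enter, black on exit:
io gray
  cfg gray
    db gray
    db black
    lexer gray
      codegen gray
        codegen→db: db black — skip
      codegen black
      lexer→io: io is gray → back edge
First back edge: lexer → io.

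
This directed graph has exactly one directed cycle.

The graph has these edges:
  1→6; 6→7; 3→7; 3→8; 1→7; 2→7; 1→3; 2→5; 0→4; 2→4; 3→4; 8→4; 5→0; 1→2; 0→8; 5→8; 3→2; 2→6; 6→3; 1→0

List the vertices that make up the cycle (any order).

2, 3, 6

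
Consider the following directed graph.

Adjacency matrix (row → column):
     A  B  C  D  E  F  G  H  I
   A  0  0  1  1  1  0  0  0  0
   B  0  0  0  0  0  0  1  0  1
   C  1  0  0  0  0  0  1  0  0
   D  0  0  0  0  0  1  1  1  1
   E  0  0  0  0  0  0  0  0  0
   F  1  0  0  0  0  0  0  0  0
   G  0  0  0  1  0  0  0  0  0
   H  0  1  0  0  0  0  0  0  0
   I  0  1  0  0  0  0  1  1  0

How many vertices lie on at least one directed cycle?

A vertex is on a directed cycle iff it belongs to a strongly connected component of size ≥ 2 (or has a self-loop).
The vertices on cycles are {A, B, C, D, F, G, H, I} — 8 in total.

8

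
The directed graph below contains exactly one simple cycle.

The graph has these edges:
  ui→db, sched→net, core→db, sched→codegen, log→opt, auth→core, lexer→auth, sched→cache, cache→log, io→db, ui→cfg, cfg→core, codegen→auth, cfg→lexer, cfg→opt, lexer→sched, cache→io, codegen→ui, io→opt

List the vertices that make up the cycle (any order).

ui, cfg, lexer, sched, codegen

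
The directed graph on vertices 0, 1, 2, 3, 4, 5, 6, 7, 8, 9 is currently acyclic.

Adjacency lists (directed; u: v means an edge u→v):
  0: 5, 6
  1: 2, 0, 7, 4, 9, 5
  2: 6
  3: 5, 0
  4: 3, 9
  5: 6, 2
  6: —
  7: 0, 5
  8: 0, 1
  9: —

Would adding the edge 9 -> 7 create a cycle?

Adding 9→7 creates a cycle iff 7 can already reach 9.
Explore from 7: no path reaches 9. The graph stays acyclic.

No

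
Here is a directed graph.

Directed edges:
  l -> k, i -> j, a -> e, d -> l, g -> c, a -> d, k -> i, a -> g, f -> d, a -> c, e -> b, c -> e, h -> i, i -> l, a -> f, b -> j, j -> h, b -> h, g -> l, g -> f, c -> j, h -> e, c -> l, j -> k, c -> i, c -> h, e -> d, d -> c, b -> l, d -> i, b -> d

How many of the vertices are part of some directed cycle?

A vertex is on a directed cycle iff it belongs to a strongly connected component of size ≥ 2 (or has a self-loop).
The vertices on cycles are {b, c, d, e, h, i, j, k, l} — 9 in total.

9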